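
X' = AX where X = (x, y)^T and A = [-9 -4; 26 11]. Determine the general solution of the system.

Coefficient matrix A = [[-9, -4], [26, 11]].
Characteristic polynomial det(A - λI) = λ^2 - 2λ + 5 = 0.
Eigenvalues λ = 1 ± 2i (complex conjugate pair).
For λ=1+2i: an eigenvector is (-1,2) - i(1,-3) = (-1 - i, 2 + 3i).
A real fundamental pair from Re and Im of e^((1+2i)t)v: X_1 = e^(t)(cos(2t)·(-1,2) + sin(2t)·(1,-3)), X_2 = e^(t)(sin(2t)·(-1,2) - cos(2t)·(1,-3)).
General solution: C_1X_1 + C_2X_2.

x(t) = C_1e^(t)sin(2t) - C_1e^(t)cos(2t) - C_2e^(t)sin(2t) - C_2e^(t)cos(2t), y(t) = -3C_1e^(t)sin(2t) + 2C_1e^(t)cos(2t) + 2C_2e^(t)sin(2t) + 3C_2e^(t)cos(2t)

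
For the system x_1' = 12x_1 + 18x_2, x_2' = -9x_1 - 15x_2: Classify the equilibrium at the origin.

saddle

A = [[12,18],[-9,-15]]; det(A-λI) = λ^2 + 3λ - 18.
λ = -6, 3: opposite signs.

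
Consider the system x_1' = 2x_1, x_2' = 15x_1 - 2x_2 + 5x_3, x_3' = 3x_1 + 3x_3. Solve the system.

Coefficient matrix A = [[2, 0, 0], [15, -2, 5], [3, 0, 3]].
det(A - λI) = 0 gives eigenvalues λ = 2, -2, 3.
For λ=2: eigenvector (1,0,-3).
For λ=-2: eigenvector (0,1,0).
For λ=3: eigenvector (0,1,1).
General solution: C_1e^(2t)(1,0,-3) + C_2e^(-2t)(0,1,0) + C_3e^(3t)(0,1,1).

x_1(t) = C_1e^(2t), x_2(t) = C_2e^(-2t) + C_3e^(3t), x_3(t) = -3C_1e^(2t) + C_3e^(3t)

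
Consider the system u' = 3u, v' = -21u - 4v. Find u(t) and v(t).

Coefficient matrix A = [[3, 0], [-21, -4]].
Characteristic polynomial det(A - λI) = λ^2 + λ - 12 = 0.
Eigenvalues λ = 3, -4.
For λ=3: (A-λI) row 2 is [-21, -7], so an eigenvector is (1, -3).
For λ=-4: (A-λI) row 1 is [7, 0], so an eigenvector is (0, 1).
General solution: K_1e^(3t)(1,-3) + K_2e^(-4t)(0,1).

u(t) = K_1e^(3t), v(t) = -3K_1e^(3t) + K_2e^(-4t)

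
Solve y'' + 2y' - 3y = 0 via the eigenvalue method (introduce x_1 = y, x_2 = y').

y(t) = K_1e^(t) + K_2e^(-3t)

Let x_1 = y, x_2 = y'. Then x_1' = x_2 and x_2' = 3x_1 - 2x_2.
A = [[0,1],[3,-2]]; det(A-λI) = λ^2 + 2λ - 3.
Eigenvalues λ = 1, -3 with eigenvectors (1,1), (1,-3).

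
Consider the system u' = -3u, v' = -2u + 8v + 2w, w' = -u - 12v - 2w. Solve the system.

Coefficient matrix A = [[-3, 0, 0], [-2, 8, 2], [-1, -12, -2]].
det(A - λI) = 0 gives eigenvalues λ = 2, 4, -3.
For λ=2: eigenvector (0,-1,3).
For λ=4: eigenvector (0,1,-2).
For λ=-3: eigenvector (1,0,1).
General solution: K_1e^(2t)(0,-1,3) + K_2e^(4t)(0,1,-2) + K_3e^(-3t)(1,0,1).

u(t) = K_3e^(-3t), v(t) = -K_1e^(2t) + K_2e^(4t), w(t) = 3K_1e^(2t) - 2K_2e^(4t) + K_3e^(-3t)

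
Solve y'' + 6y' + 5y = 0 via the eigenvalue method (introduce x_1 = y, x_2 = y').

y(t) = K_1e^(-t) + K_2e^(-5t)

Let x_1 = y, x_2 = y'. Then x_1' = x_2 and x_2' = -5x_1 - 6x_2.
A = [[0,1],[-5,-6]]; det(A-λI) = λ^2 + 6λ + 5.
Eigenvalues λ = -1, -5 with eigenvectors (1,-1), (1,-5).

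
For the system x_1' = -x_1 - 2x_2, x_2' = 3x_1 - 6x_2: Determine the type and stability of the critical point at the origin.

A = [[-1,-2],[3,-6]]; det(A-λI) = λ^2 + 7λ + 12.
λ = -3, -4: both negative.

stable node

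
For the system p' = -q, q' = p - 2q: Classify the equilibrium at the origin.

stable improper node

A = [[0,-1],[1,-2]]; det(A-λI) = λ^2 + 2λ + 1.
repeated λ = -1 with a single eigenvector.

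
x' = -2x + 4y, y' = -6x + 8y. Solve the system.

Coefficient matrix A = [[-2, 4], [-6, 8]].
Characteristic polynomial det(A - λI) = λ^2 - 6λ + 8 = 0.
Eigenvalues λ = 4, 2.
For λ=4: (A-λI) row 1 is [-6, 4], so an eigenvector is (-2, -3).
For λ=2: (A-λI) row 1 is [-4, 4], so an eigenvector is (-1, -1).
General solution: K_1e^(4t)(-2,-3) + K_2e^(2t)(-1,-1).

x(t) = -2K_1e^(4t) - K_2e^(2t), y(t) = -3K_1e^(4t) - K_2e^(2t)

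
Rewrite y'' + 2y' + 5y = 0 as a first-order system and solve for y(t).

y(t) = c_1e^(-t)cos(2t) + c_2e^(-t)sin(2t)

Let x_1 = y, x_2 = y'. Then x_1' = x_2 and x_2' = -5x_1 - 2x_2.
A = [[0,1],[-5,-2]]; det(A-λI) = λ^2 + 2λ + 5.
Eigenvalues λ = -1 ± 2i.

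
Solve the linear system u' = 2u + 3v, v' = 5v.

u(t) = -C_1e^(5t) + C_2e^(2t), v(t) = -C_1e^(5t)

Coefficient matrix A = [[2, 3], [0, 5]].
Characteristic polynomial det(A - λI) = λ^2 - 7λ + 10 = 0.
Eigenvalues λ = 5, 2.
For λ=5: (A-λI) row 1 is [-3, 3], so an eigenvector is (-1, -1).
For λ=2: (A-λI) row 1 is [0, 3], so an eigenvector is (1, 0).
General solution: C_1e^(5t)(-1,-1) + C_2e^(2t)(1,0).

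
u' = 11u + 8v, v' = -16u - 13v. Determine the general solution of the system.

u(t) = C_1e^(-5t) - C_2e^(3t), v(t) = -2C_1e^(-5t) + C_2e^(3t)

Coefficient matrix A = [[11, 8], [-16, -13]].
Characteristic polynomial det(A - λI) = λ^2 + 2λ - 15 = 0.
Eigenvalues λ = -5, 3.
For λ=-5: (A-λI) row 1 is [16, 8], so an eigenvector is (1, -2).
For λ=3: (A-λI) row 1 is [8, 8], so an eigenvector is (-1, 1).
General solution: C_1e^(-5t)(1,-2) + C_2e^(3t)(-1,1).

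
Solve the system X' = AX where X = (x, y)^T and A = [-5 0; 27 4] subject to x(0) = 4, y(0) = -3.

x(t) = 4e^(-5t), y(t) = 9e^(4t) - 12e^(-5t)

Coefficient matrix A = [[-5, 0], [27, 4]].
Characteristic polynomial det(A - λI) = λ^2 + λ - 20 = 0.
Eigenvalues λ = -5, 4.
For λ=-5: (A-λI) row 2 is [27, 9], so an eigenvector is (-1, 3).
For λ=4: (A-λI) row 1 is [-9, 0], so an eigenvector is (0, -1).
General solution: K_1e^(-5t)(-1,3) + K_2e^(4t)(0,-1).
Applying x(0)=4, y(0)=-3 gives K_1=-4, K_2=-9.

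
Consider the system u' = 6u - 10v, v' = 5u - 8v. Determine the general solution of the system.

u(t) = -c_1e^(-t)sin(t) - 3c_1e^(-t)cos(t) - 3c_2e^(-t)sin(t) + c_2e^(-t)cos(t), v(t) = -c_1e^(-t)sin(t) - 2c_1e^(-t)cos(t) - 2c_2e^(-t)sin(t) + c_2e^(-t)cos(t)

Coefficient matrix A = [[6, -10], [5, -8]].
Characteristic polynomial det(A - λI) = λ^2 + 2λ + 2 = 0.
Eigenvalues λ = -1 ± i (complex conjugate pair).
For λ=-1+i: an eigenvector is (-3,-2) - i(-1,-1) = (-3 + i, -2 + i).
A real fundamental pair from Re and Im of e^((-1+i)t)v: X_1 = e^(-t)(cos(t)·(-3,-2) + sin(t)·(-1,-1)), X_2 = e^(-t)(sin(t)·(-3,-2) - cos(t)·(-1,-1)).
General solution: c_1X_1 + c_2X_2.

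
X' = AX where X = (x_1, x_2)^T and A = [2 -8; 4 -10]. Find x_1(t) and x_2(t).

x_1(t) = -2C_1e^(-2t) - C_2e^(-6t), x_2(t) = -C_1e^(-2t) - C_2e^(-6t)

Coefficient matrix A = [[2, -8], [4, -10]].
Characteristic polynomial det(A - λI) = λ^2 + 8λ + 12 = 0.
Eigenvalues λ = -2, -6.
For λ=-2: (A-λI) row 1 is [4, -8], so an eigenvector is (-2, -1).
For λ=-6: (A-λI) row 1 is [8, -8], so an eigenvector is (-1, -1).
General solution: C_1e^(-2t)(-2,-1) + C_2e^(-6t)(-1,-1).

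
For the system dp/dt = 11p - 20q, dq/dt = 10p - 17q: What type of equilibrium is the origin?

stable spiral

A = [[11,-20],[10,-17]]; det(A-λI) = λ^2 + 6λ + 13.
λ = -3 ± 2i: negative real part.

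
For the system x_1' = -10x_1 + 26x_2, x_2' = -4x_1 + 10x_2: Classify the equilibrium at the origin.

center

A = [[-10,26],[-4,10]]; det(A-λI) = λ^2 + 4.
λ = 0 ± 2i: zero real part.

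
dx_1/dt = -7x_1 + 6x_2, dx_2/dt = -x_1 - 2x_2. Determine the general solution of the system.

Coefficient matrix A = [[-7, 6], [-1, -2]].
Characteristic polynomial det(A - λI) = λ^2 + 9λ + 20 = 0.
Eigenvalues λ = -5, -4.
For λ=-5: (A-λI) row 1 is [-2, 6], so an eigenvector is (3, 1).
For λ=-4: (A-λI) row 1 is [-3, 6], so an eigenvector is (2, 1).
General solution: C_1e^(-5t)(3,1) + C_2e^(-4t)(2,1).

x_1(t) = 3C_1e^(-5t) + 2C_2e^(-4t), x_2(t) = C_1e^(-5t) + C_2e^(-4t)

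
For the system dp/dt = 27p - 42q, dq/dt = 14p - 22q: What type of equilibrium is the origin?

A = [[27,-42],[14,-22]]; det(A-λI) = λ^2 - 5λ - 6.
λ = -1, 6: opposite signs.

saddle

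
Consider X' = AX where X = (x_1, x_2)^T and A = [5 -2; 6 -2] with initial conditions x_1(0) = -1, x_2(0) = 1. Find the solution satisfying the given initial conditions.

x_1(t) = -6e^(2t) + 5e^(t), x_2(t) = -9e^(2t) + 10e^(t)

Coefficient matrix A = [[5, -2], [6, -2]].
Characteristic polynomial det(A - λI) = λ^2 - 3λ + 2 = 0.
Eigenvalues λ = 1, 2.
For λ=1: (A-λI) row 1 is [4, -2], so an eigenvector is (-1, -2).
For λ=2: (A-λI) row 1 is [3, -2], so an eigenvector is (-2, -3).
General solution: K_1e^(t)(-1,-2) + K_2e^(2t)(-2,-3).
Applying x_1(0)=-1, x_2(0)=1 gives K_1=-5, K_2=3.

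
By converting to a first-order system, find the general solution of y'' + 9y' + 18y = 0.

Let x_1 = y, x_2 = y'. Then x_1' = x_2 and x_2' = -18x_1 - 9x_2.
A = [[0,1],[-18,-9]]; det(A-λI) = λ^2 + 9λ + 18.
Eigenvalues λ = -3, -6 with eigenvectors (1,-3), (1,-6).

y(t) = c_1e^(-3t) + c_2e^(-6t)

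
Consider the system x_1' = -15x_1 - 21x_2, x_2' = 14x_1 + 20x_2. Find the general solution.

x_1(t) = c_1e^(6t) - 3c_2e^(-t), x_2(t) = -c_1e^(6t) + 2c_2e^(-t)

Coefficient matrix A = [[-15, -21], [14, 20]].
Characteristic polynomial det(A - λI) = λ^2 - 5λ - 6 = 0.
Eigenvalues λ = 6, -1.
For λ=6: (A-λI) row 1 is [-21, -21], so an eigenvector is (1, -1).
For λ=-1: (A-λI) row 1 is [-14, -21], so an eigenvector is (-3, 2).
General solution: c_1e^(6t)(1,-1) + c_2e^(-t)(-3,2).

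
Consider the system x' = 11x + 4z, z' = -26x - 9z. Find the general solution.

Coefficient matrix A = [[11, 4], [-26, -9]].
Characteristic polynomial det(A - λI) = λ^2 - 2λ + 5 = 0.
Eigenvalues λ = 1 ± 2i (complex conjugate pair).
For λ=1+2i: an eigenvector is (1,-3) - i(-1,2) = (1 + i, -3 - 2i).
A real fundamental pair from Re and Im of e^((1+2i)t)v: X_1 = e^(t)(cos(2t)·(1,-3) + sin(2t)·(-1,2)), X_2 = e^(t)(sin(2t)·(1,-3) - cos(2t)·(-1,2)).
General solution: C_1X_1 + C_2X_2.

x(t) = -C_1e^(t)sin(2t) + C_1e^(t)cos(2t) + C_2e^(t)sin(2t) + C_2e^(t)cos(2t), z(t) = 2C_1e^(t)sin(2t) - 3C_1e^(t)cos(2t) - 3C_2e^(t)sin(2t) - 2C_2e^(t)cos(2t)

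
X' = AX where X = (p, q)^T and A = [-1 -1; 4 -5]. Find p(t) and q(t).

Coefficient matrix A = [[-1, -1], [4, -5]].
Characteristic polynomial det(A - λI) = λ^2 + 6λ + 9 = 0.
Single eigenvalue λ = -3 with algebraic multiplicity 2.
Eigenvector v = (1,2); generalized eigenvector w with (A-λI)w=v is (1,1).
General solution: e^(-3t)[c_1·v + c_2·(t·v + w)].

p(t) = c_1e^(-3t) + c_2te^(-3t) + c_2e^(-3t), q(t) = 2c_1e^(-3t) + 2c_2te^(-3t) + c_2e^(-3t)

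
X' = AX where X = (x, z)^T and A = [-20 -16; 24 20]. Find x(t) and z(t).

Coefficient matrix A = [[-20, -16], [24, 20]].
Characteristic polynomial det(A - λI) = λ^2 - 16 = 0.
Eigenvalues λ = -4, 4.
For λ=-4: (A-λI) row 1 is [-16, -16], so an eigenvector is (-1, 1).
For λ=4: (A-λI) row 1 is [-24, -16], so an eigenvector is (-2, 3).
General solution: C_1e^(-4t)(-1,1) + C_2e^(4t)(-2,3).

x(t) = -C_1e^(-4t) - 2C_2e^(4t), z(t) = C_1e^(-4t) + 3C_2e^(4t)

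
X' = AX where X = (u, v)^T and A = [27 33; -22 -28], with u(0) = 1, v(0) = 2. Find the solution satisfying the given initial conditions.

u(t) = 9e^(5t) - 8e^(-6t), v(t) = -6e^(5t) + 8e^(-6t)

Coefficient matrix A = [[27, 33], [-22, -28]].
Characteristic polynomial det(A - λI) = λ^2 + λ - 30 = 0.
Eigenvalues λ = -6, 5.
For λ=-6: (A-λI) row 1 is [33, 33], so an eigenvector is (1, -1).
For λ=5: (A-λI) row 1 is [22, 33], so an eigenvector is (3, -2).
General solution: K_1e^(-6t)(1,-1) + K_2e^(5t)(3,-2).
Applying u(0)=1, v(0)=2 gives K_1=-8, K_2=3.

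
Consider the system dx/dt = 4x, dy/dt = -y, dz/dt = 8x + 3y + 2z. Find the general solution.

x(t) = C_3e^(4t), y(t) = C_2e^(-t), z(t) = C_1e^(2t) - C_2e^(-t) + 4C_3e^(4t)

Coefficient matrix A = [[4, 0, 0], [0, -1, 0], [8, 3, 2]].
det(A - λI) = 0 gives eigenvalues λ = 2, -1, 4.
For λ=2: eigenvector (0,0,1).
For λ=-1: eigenvector (0,1,-1).
For λ=4: eigenvector (1,0,4).
General solution: C_1e^(2t)(0,0,1) + C_2e^(-t)(0,1,-1) + C_3e^(4t)(1,0,4).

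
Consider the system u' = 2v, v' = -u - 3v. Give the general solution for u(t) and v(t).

u(t) = -C_1e^(-2t) + 2C_2e^(-t), v(t) = C_1e^(-2t) - C_2e^(-t)

Coefficient matrix A = [[0, 2], [-1, -3]].
Characteristic polynomial det(A - λI) = λ^2 + 3λ + 2 = 0.
Eigenvalues λ = -2, -1.
For λ=-2: (A-λI) row 1 is [2, 2], so an eigenvector is (-1, 1).
For λ=-1: (A-λI) row 1 is [1, 2], so an eigenvector is (2, -1).
General solution: C_1e^(-2t)(-1,1) + C_2e^(-t)(2,-1).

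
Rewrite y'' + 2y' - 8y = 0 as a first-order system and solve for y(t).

Let x_1 = y, x_2 = y'. Then x_1' = x_2 and x_2' = 8x_1 - 2x_2.
A = [[0,1],[8,-2]]; det(A-λI) = λ^2 + 2λ - 8.
Eigenvalues λ = -4, 2 with eigenvectors (1,-4), (1,2).

y(t) = c_1e^(-4t) + c_2e^(2t)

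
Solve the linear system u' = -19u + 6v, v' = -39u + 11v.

Coefficient matrix A = [[-19, 6], [-39, 11]].
Characteristic polynomial det(A - λI) = λ^2 + 8λ + 25 = 0.
Eigenvalues λ = -4 ± 3i (complex conjugate pair).
For λ=-4+3i: an eigenvector is (-1,-2) - i(1,3) = (-1 - i, -2 - 3i).
A real fundamental pair from Re and Im of e^((-4+3i)t)v: X_1 = e^(-4t)(cos(3t)·(-1,-2) + sin(3t)·(1,3)), X_2 = e^(-4t)(sin(3t)·(-1,-2) - cos(3t)·(1,3)).
General solution: C_1X_1 + C_2X_2.

u(t) = C_1e^(-4t)sin(3t) - C_1e^(-4t)cos(3t) - C_2e^(-4t)sin(3t) - C_2e^(-4t)cos(3t), v(t) = 3C_1e^(-4t)sin(3t) - 2C_1e^(-4t)cos(3t) - 2C_2e^(-4t)sin(3t) - 3C_2e^(-4t)cos(3t)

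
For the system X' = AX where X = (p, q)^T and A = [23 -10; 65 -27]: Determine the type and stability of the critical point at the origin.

A = [[23,-10],[65,-27]]; det(A-λI) = λ^2 + 4λ + 29.
λ = -2 ± 5i: negative real part.

stable spiral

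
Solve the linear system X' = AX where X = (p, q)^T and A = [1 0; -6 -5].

Coefficient matrix A = [[1, 0], [-6, -5]].
Characteristic polynomial det(A - λI) = λ^2 + 4λ - 5 = 0.
Eigenvalues λ = 1, -5.
For λ=1: (A-λI) row 2 is [-6, -6], so an eigenvector is (1, -1).
For λ=-5: (A-λI) row 1 is [6, 0], so an eigenvector is (0, -1).
General solution: C_1e^(t)(1,-1) + C_2e^(-5t)(0,-1).

p(t) = C_1e^(t), q(t) = -C_1e^(t) - C_2e^(-5t)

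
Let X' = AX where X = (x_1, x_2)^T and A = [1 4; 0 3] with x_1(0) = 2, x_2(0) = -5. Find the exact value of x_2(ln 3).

A = [[1,4],[0,3]]; eigenvalues λ = 1, 3.
Eigenvectors: (-1,0) for λ=1, (2,1) for λ=3.
From the initial condition, c_1 = -12, c_2 = -5.
x_2(ln 3) = (-12)(3^1)(0) + (-5)(3^3)(1) = -135.

-135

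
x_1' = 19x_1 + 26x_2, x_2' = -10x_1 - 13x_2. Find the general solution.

x_1(t) = 2C_1e^(3t)sin(2t) - 3C_1e^(3t)cos(2t) - 3C_2e^(3t)sin(2t) - 2C_2e^(3t)cos(2t), x_2(t) = -C_1e^(3t)sin(2t) + 2C_1e^(3t)cos(2t) + 2C_2e^(3t)sin(2t) + C_2e^(3t)cos(2t)

Coefficient matrix A = [[19, 26], [-10, -13]].
Characteristic polynomial det(A - λI) = λ^2 - 6λ + 13 = 0.
Eigenvalues λ = 3 ± 2i (complex conjugate pair).
For λ=3+2i: an eigenvector is (-3,2) - i(2,-1) = (-3 - 2i, 2 + i).
A real fundamental pair from Re and Im of e^((3+2i)t)v: X_1 = e^(3t)(cos(2t)·(-3,2) + sin(2t)·(2,-1)), X_2 = e^(3t)(sin(2t)·(-3,2) - cos(2t)·(2,-1)).
General solution: C_1X_1 + C_2X_2.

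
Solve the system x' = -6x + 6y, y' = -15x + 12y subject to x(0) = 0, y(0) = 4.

Coefficient matrix A = [[-6, 6], [-15, 12]].
Characteristic polynomial det(A - λI) = λ^2 - 6λ + 18 = 0.
Eigenvalues λ = 3 ± 3i (complex conjugate pair).
For λ=3+3i: an eigenvector is (1,2) - i(1,1) = (1 - i, 2 - i).
A real fundamental pair from Re and Im of e^((3+3i)t)v: X_1 = e^(3t)(cos(3t)·(1,2) + sin(3t)·(1,1)), X_2 = e^(3t)(sin(3t)·(1,2) - cos(3t)·(1,1)).
General solution: c_1X_1 + c_2X_2.
Applying x(0)=0, y(0)=4 gives c_1=4, c_2=4.

x(t) = 8e^(3t)sin(3t), y(t) = 12e^(3t)sin(3t) + 4e^(3t)cos(3t)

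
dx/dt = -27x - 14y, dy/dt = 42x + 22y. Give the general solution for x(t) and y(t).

x(t) = 2K_1e^(-6t) + K_2e^(t), y(t) = -3K_1e^(-6t) - 2K_2e^(t)

Coefficient matrix A = [[-27, -14], [42, 22]].
Characteristic polynomial det(A - λI) = λ^2 + 5λ - 6 = 0.
Eigenvalues λ = -6, 1.
For λ=-6: (A-λI) row 1 is [-21, -14], so an eigenvector is (2, -3).
For λ=1: (A-λI) row 1 is [-28, -14], so an eigenvector is (1, -2).
General solution: K_1e^(-6t)(2,-3) + K_2e^(t)(1,-2).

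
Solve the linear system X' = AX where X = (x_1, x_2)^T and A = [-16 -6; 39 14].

Coefficient matrix A = [[-16, -6], [39, 14]].
Characteristic polynomial det(A - λI) = λ^2 + 2λ + 10 = 0.
Eigenvalues λ = -1 ± 3i (complex conjugate pair).
For λ=-1+3i: an eigenvector is (1,-3) - i(1,-2) = (1 - i, -3 + 2i).
A real fundamental pair from Re and Im of e^((-1+3i)t)v: X_1 = e^(-t)(cos(3t)·(1,-3) + sin(3t)·(1,-2)), X_2 = e^(-t)(sin(3t)·(1,-3) - cos(3t)·(1,-2)).
General solution: C_1X_1 + C_2X_2.

x_1(t) = C_1e^(-t)sin(3t) + C_1e^(-t)cos(3t) + C_2e^(-t)sin(3t) - C_2e^(-t)cos(3t), x_2(t) = -2C_1e^(-t)sin(3t) - 3C_1e^(-t)cos(3t) - 3C_2e^(-t)sin(3t) + 2C_2e^(-t)cos(3t)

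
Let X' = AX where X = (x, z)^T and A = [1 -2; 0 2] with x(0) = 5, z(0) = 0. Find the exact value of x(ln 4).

A = [[1,-2],[0,2]]; eigenvalues λ = 2, 1.
Eigenvectors: (-2,1) for λ=2, (1,0) for λ=1.
From the initial condition, c_1 = 0, c_2 = 5.
x(ln 4) = (0)(4^2)(-2) + (5)(4^1)(1) = 20.

20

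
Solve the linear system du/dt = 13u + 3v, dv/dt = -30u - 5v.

u(t) = c_1e^(4t)sin(3t) - c_2e^(4t)cos(3t), v(t) = -3c_1e^(4t)sin(3t) + c_1e^(4t)cos(3t) + c_2e^(4t)sin(3t) + 3c_2e^(4t)cos(3t)

Coefficient matrix A = [[13, 3], [-30, -5]].
Characteristic polynomial det(A - λI) = λ^2 - 8λ + 25 = 0.
Eigenvalues λ = 4 ± 3i (complex conjugate pair).
For λ=4+3i: an eigenvector is (0,1) - i(1,-3) = (0 - i, 1 + 3i).
A real fundamental pair from Re and Im of e^((4+3i)t)v: X_1 = e^(4t)(cos(3t)·(0,1) + sin(3t)·(1,-3)), X_2 = e^(4t)(sin(3t)·(0,1) - cos(3t)·(1,-3)).
General solution: c_1X_1 + c_2X_2.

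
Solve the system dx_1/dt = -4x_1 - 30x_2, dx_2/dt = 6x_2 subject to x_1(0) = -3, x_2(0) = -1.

x_1(t) = 3e^(6t) - 6e^(-4t), x_2(t) = -e^(6t)

Coefficient matrix A = [[-4, -30], [0, 6]].
Characteristic polynomial det(A - λI) = λ^2 - 2λ - 24 = 0.
Eigenvalues λ = -4, 6.
For λ=-4: (A-λI) row 1 is [0, -30], so an eigenvector is (1, 0).
For λ=6: (A-λI) row 1 is [-10, -30], so an eigenvector is (3, -1).
General solution: C_1e^(-4t)(1,0) + C_2e^(6t)(3,-1).
Applying x_1(0)=-3, x_2(0)=-1 gives C_1=-6, C_2=1.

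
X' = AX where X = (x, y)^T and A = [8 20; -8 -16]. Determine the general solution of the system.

Coefficient matrix A = [[8, 20], [-8, -16]].
Characteristic polynomial det(A - λI) = λ^2 + 8λ + 32 = 0.
Eigenvalues λ = -4 ± 4i (complex conjugate pair).
For λ=-4+4i: an eigenvector is (1,-1) - i(-2,1) = (1 + 2i, -1 - i).
A real fundamental pair from Re and Im of e^((-4+4i)t)v: X_1 = e^(-4t)(cos(4t)·(1,-1) + sin(4t)·(-2,1)), X_2 = e^(-4t)(sin(4t)·(1,-1) - cos(4t)·(-2,1)).
General solution: K_1X_1 + K_2X_2.

x(t) = -2K_1e^(-4t)sin(4t) + K_1e^(-4t)cos(4t) + K_2e^(-4t)sin(4t) + 2K_2e^(-4t)cos(4t), y(t) = K_1e^(-4t)sin(4t) - K_1e^(-4t)cos(4t) - K_2e^(-4t)sin(4t) - K_2e^(-4t)cos(4t)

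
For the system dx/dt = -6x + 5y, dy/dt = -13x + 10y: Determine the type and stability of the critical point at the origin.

A = [[-6,5],[-13,10]]; det(A-λI) = λ^2 - 4λ + 5.
λ = 2 ± i: positive real part.

unstable spiral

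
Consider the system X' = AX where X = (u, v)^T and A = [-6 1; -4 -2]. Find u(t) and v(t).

Coefficient matrix A = [[-6, 1], [-4, -2]].
Characteristic polynomial det(A - λI) = λ^2 + 8λ + 16 = 0.
Single eigenvalue λ = -4 with algebraic multiplicity 2.
Eigenvector v = (-1,-2); generalized eigenvector w with (A-λI)w=v is (0,-1).
General solution: e^(-4t)[c_1·v + c_2·(t·v + w)].

u(t) = -c_1e^(-4t) - c_2te^(-4t), v(t) = -2c_1e^(-4t) - 2c_2te^(-4t) - c_2e^(-4t)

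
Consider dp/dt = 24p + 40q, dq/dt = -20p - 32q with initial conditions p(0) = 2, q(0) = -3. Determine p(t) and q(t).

Coefficient matrix A = [[24, 40], [-20, -32]].
Characteristic polynomial det(A - λI) = λ^2 + 8λ + 32 = 0.
Eigenvalues λ = -4 ± 4i (complex conjugate pair).
For λ=-4+4i: an eigenvector is (-1,1) - i(3,-2) = (-1 - 3i, 1 + 2i).
A real fundamental pair from Re and Im of e^((-4+4i)t)v: X_1 = e^(-4t)(cos(4t)·(-1,1) + sin(4t)·(3,-2)), X_2 = e^(-4t)(sin(4t)·(-1,1) - cos(4t)·(3,-2)).
General solution: C_1X_1 + C_2X_2.
Applying p(0)=2, q(0)=-3 gives C_1=-5, C_2=1.

p(t) = -16e^(-4t)sin(4t) + 2e^(-4t)cos(4t), q(t) = 11e^(-4t)sin(4t) - 3e^(-4t)cos(4t)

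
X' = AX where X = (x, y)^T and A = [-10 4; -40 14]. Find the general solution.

x(t) = -c_1e^(2t)cos(4t) - c_2e^(2t)sin(4t), y(t) = c_1e^(2t)sin(4t) - 3c_1e^(2t)cos(4t) - 3c_2e^(2t)sin(4t) - c_2e^(2t)cos(4t)

Coefficient matrix A = [[-10, 4], [-40, 14]].
Characteristic polynomial det(A - λI) = λ^2 - 4λ + 20 = 0.
Eigenvalues λ = 2 ± 4i (complex conjugate pair).
For λ=2+4i: an eigenvector is (-1,-3) - i(0,1) = (-1, -3 - i).
A real fundamental pair from Re and Im of e^((2+4i)t)v: X_1 = e^(2t)(cos(4t)·(-1,-3) + sin(4t)·(0,1)), X_2 = e^(2t)(sin(4t)·(-1,-3) - cos(4t)·(0,1)).
General solution: c_1X_1 + c_2X_2.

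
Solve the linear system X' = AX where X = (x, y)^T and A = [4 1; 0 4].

Coefficient matrix A = [[4, 1], [0, 4]].
Characteristic polynomial det(A - λI) = λ^2 - 8λ + 16 = 0.
Single eigenvalue λ = 4 with algebraic multiplicity 2.
Eigenvector v = (-1,0); generalized eigenvector w with (A-λI)w=v is (-2,-1).
General solution: e^(4t)[c_1·v + c_2·(t·v + w)].

x(t) = -c_1e^(4t) - c_2te^(4t) - 2c_2e^(4t), y(t) = -c_2e^(4t)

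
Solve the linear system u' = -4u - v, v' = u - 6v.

Coefficient matrix A = [[-4, -1], [1, -6]].
Characteristic polynomial det(A - λI) = λ^2 + 10λ + 25 = 0.
Single eigenvalue λ = -5 with algebraic multiplicity 2.
Eigenvector v = (-1,-1); generalized eigenvector w with (A-λI)w=v is (1,2).
General solution: e^(-5t)[C_1·v + C_2·(t·v + w)].

u(t) = -C_1e^(-5t) - C_2te^(-5t) + C_2e^(-5t), v(t) = -C_1e^(-5t) - C_2te^(-5t) + 2C_2e^(-5t)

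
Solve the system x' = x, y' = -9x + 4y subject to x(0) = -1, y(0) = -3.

Coefficient matrix A = [[1, 0], [-9, 4]].
Characteristic polynomial det(A - λI) = λ^2 - 5λ + 4 = 0.
Eigenvalues λ = 1, 4.
For λ=1: (A-λI) row 2 is [-9, 3], so an eigenvector is (-1, -3).
For λ=4: (A-λI) row 1 is [-3, 0], so an eigenvector is (0, -1).
General solution: c_1e^(t)(-1,-3) + c_2e^(4t)(0,-1).
Applying x(0)=-1, y(0)=-3 gives c_1=1, c_2=0.

x(t) = -e^(t), y(t) = -3e^(t)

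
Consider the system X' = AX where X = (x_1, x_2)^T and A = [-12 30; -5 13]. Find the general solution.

x_1(t) = 3c_1e^(-2t) + 2c_2e^(3t), x_2(t) = c_1e^(-2t) + c_2e^(3t)

Coefficient matrix A = [[-12, 30], [-5, 13]].
Characteristic polynomial det(A - λI) = λ^2 - λ - 6 = 0.
Eigenvalues λ = -2, 3.
For λ=-2: (A-λI) row 1 is [-10, 30], so an eigenvector is (3, 1).
For λ=3: (A-λI) row 1 is [-15, 30], so an eigenvector is (2, 1).
General solution: c_1e^(-2t)(3,1) + c_2e^(3t)(2,1).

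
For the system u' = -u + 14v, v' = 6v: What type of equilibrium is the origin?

A = [[-1,14],[0,6]]; det(A-λI) = λ^2 - 5λ - 6.
λ = -1, 6: opposite signs.

saddle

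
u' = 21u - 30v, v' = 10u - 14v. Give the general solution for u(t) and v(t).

Coefficient matrix A = [[21, -30], [10, -14]].
Characteristic polynomial det(A - λI) = λ^2 - 7λ + 6 = 0.
Eigenvalues λ = 1, 6.
For λ=1: (A-λI) row 1 is [20, -30], so an eigenvector is (-3, -2).
For λ=6: (A-λI) row 1 is [15, -30], so an eigenvector is (2, 1).
General solution: c_1e^(t)(-3,-2) + c_2e^(6t)(2,1).

u(t) = -3c_1e^(t) + 2c_2e^(6t), v(t) = -2c_1e^(t) + c_2e^(6t)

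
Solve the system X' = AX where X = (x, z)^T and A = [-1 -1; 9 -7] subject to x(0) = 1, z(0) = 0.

Coefficient matrix A = [[-1, -1], [9, -7]].
Characteristic polynomial det(A - λI) = λ^2 + 8λ + 16 = 0.
Single eigenvalue λ = -4 with algebraic multiplicity 2.
Eigenvector v = (1,3); generalized eigenvector w with (A-λI)w=v is (0,-1).
General solution: e^(-4t)[C_1·v + C_2·(t·v + w)].
Applying x(0)=1, z(0)=0 gives C_1=1, C_2=3.

x(t) = 3te^(-4t) + e^(-4t), z(t) = 9te^(-4t)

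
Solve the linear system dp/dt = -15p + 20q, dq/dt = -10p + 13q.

Coefficient matrix A = [[-15, 20], [-10, 13]].
Characteristic polynomial det(A - λI) = λ^2 + 2λ + 5 = 0.
Eigenvalues λ = -1 ± 2i (complex conjugate pair).
For λ=-1+2i: an eigenvector is (-3,-2) - i(1,1) = (-3 - i, -2 - i).
A real fundamental pair from Re and Im of e^((-1+2i)t)v: X_1 = e^(-t)(cos(2t)·(-3,-2) + sin(2t)·(1,1)), X_2 = e^(-t)(sin(2t)·(-3,-2) - cos(2t)·(1,1)).
General solution: c_1X_1 + c_2X_2.

p(t) = c_1e^(-t)sin(2t) - 3c_1e^(-t)cos(2t) - 3c_2e^(-t)sin(2t) - c_2e^(-t)cos(2t), q(t) = c_1e^(-t)sin(2t) - 2c_1e^(-t)cos(2t) - 2c_2e^(-t)sin(2t) - c_2e^(-t)cos(2t)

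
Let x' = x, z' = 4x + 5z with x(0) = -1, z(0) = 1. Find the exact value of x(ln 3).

-3

A = [[1,0],[4,5]]; eigenvalues λ = 5, 1.
Eigenvectors: (0,1) for λ=5, (-1,1) for λ=1.
From the initial condition, c_1 = 0, c_2 = 1.
x(ln 3) = (0)(3^5)(0) + (1)(3^1)(-1) = -3.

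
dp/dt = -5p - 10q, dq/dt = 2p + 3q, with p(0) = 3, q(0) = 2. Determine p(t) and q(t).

p(t) = -16e^(-t)sin(2t) + 3e^(-t)cos(2t), q(t) = 7e^(-t)sin(2t) + 2e^(-t)cos(2t)

Coefficient matrix A = [[-5, -10], [2, 3]].
Characteristic polynomial det(A - λI) = λ^2 + 2λ + 5 = 0.
Eigenvalues λ = -1 ± 2i (complex conjugate pair).
For λ=-1+2i: an eigenvector is (-2,1) - i(-1,0) = (-2 + i, 1).
A real fundamental pair from Re and Im of e^((-1+2i)t)v: X_1 = e^(-t)(cos(2t)·(-2,1) + sin(2t)·(-1,0)), X_2 = e^(-t)(sin(2t)·(-2,1) - cos(2t)·(-1,0)).
General solution: C_1X_1 + C_2X_2.
Applying p(0)=3, q(0)=2 gives C_1=2, C_2=7.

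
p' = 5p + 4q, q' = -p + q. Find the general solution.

p(t) = -2K_1e^(3t) - 2K_2te^(3t) + K_2e^(3t), q(t) = K_1e^(3t) + K_2te^(3t) - K_2e^(3t)

Coefficient matrix A = [[5, 4], [-1, 1]].
Characteristic polynomial det(A - λI) = λ^2 - 6λ + 9 = 0.
Single eigenvalue λ = 3 with algebraic multiplicity 2.
Eigenvector v = (-2,1); generalized eigenvector w with (A-λI)w=v is (1,-1).
General solution: e^(3t)[K_1·v + K_2·(t·v + w)].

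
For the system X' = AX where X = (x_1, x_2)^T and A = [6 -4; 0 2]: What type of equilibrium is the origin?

A = [[6,-4],[0,2]]; det(A-λI) = λ^2 - 8λ + 12.
λ = 2, 6: both positive.

unstable node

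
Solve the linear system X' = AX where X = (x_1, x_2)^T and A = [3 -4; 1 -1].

Coefficient matrix A = [[3, -4], [1, -1]].
Characteristic polynomial det(A - λI) = λ^2 - 2λ + 1 = 0.
Single eigenvalue λ = 1 with algebraic multiplicity 2.
Eigenvector v = (-2,-1); generalized eigenvector w with (A-λI)w=v is (1,1).
General solution: e^(t)[C_1·v + C_2·(t·v + w)].

x_1(t) = -2C_1e^(t) - 2C_2te^(t) + C_2e^(t), x_2(t) = -C_1e^(t) - C_2te^(t) + C_2e^(t)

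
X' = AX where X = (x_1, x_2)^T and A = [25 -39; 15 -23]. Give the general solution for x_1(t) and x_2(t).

Coefficient matrix A = [[25, -39], [15, -23]].
Characteristic polynomial det(A - λI) = λ^2 - 2λ + 10 = 0.
Eigenvalues λ = 1 ± 3i (complex conjugate pair).
For λ=1+3i: an eigenvector is (-2,-1) - i(-3,-2) = (-2 + 3i, -1 + 2i).
A real fundamental pair from Re and Im of e^((1+3i)t)v: X_1 = e^(t)(cos(3t)·(-2,-1) + sin(3t)·(-3,-2)), X_2 = e^(t)(sin(3t)·(-2,-1) - cos(3t)·(-3,-2)).
General solution: K_1X_1 + K_2X_2.

x_1(t) = -3K_1e^(t)sin(3t) - 2K_1e^(t)cos(3t) - 2K_2e^(t)sin(3t) + 3K_2e^(t)cos(3t), x_2(t) = -2K_1e^(t)sin(3t) - K_1e^(t)cos(3t) - K_2e^(t)sin(3t) + 2K_2e^(t)cos(3t)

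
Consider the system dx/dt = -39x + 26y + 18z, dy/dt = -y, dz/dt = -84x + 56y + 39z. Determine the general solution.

x(t) = c_1e^(-3t) + 4c_2e^(-t) + 3c_3e^(3t), y(t) = c_2e^(-t), z(t) = 2c_1e^(-3t) + 7c_2e^(-t) + 7c_3e^(3t)

Coefficient matrix A = [[-39, 26, 18], [0, -1, 0], [-84, 56, 39]].
det(A - λI) = 0 gives eigenvalues λ = -3, -1, 3.
For λ=-3: eigenvector (1,0,2).
For λ=-1: eigenvector (4,1,7).
For λ=3: eigenvector (3,0,7).
General solution: c_1e^(-3t)(1,0,2) + c_2e^(-t)(4,1,7) + c_3e^(3t)(3,0,7).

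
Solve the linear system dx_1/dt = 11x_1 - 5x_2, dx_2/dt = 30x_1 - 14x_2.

x_1(t) = -C_1e^(-4t) + C_2e^(t), x_2(t) = -3C_1e^(-4t) + 2C_2e^(t)

Coefficient matrix A = [[11, -5], [30, -14]].
Characteristic polynomial det(A - λI) = λ^2 + 3λ - 4 = 0.
Eigenvalues λ = -4, 1.
For λ=-4: (A-λI) row 1 is [15, -5], so an eigenvector is (-1, -3).
For λ=1: (A-λI) row 1 is [10, -5], so an eigenvector is (1, 2).
General solution: C_1e^(-4t)(-1,-3) + C_2e^(t)(1,2).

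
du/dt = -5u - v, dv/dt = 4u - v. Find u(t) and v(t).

u(t) = c_1e^(-3t) + c_2te^(-3t), v(t) = -2c_1e^(-3t) - 2c_2te^(-3t) - c_2e^(-3t)

Coefficient matrix A = [[-5, -1], [4, -1]].
Characteristic polynomial det(A - λI) = λ^2 + 6λ + 9 = 0.
Single eigenvalue λ = -3 with algebraic multiplicity 2.
Eigenvector v = (1,-2); generalized eigenvector w with (A-λI)w=v is (0,-1).
General solution: e^(-3t)[c_1·v + c_2·(t·v + w)].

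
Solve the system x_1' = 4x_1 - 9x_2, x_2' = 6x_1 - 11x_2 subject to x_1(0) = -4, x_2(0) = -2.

Coefficient matrix A = [[4, -9], [6, -11]].
Characteristic polynomial det(A - λI) = λ^2 + 7λ + 10 = 0.
Eigenvalues λ = -2, -5.
For λ=-2: (A-λI) row 1 is [6, -9], so an eigenvector is (3, 2).
For λ=-5: (A-λI) row 1 is [9, -9], so an eigenvector is (-1, -1).
General solution: C_1e^(-2t)(3,2) + C_2e^(-5t)(-1,-1).
Applying x_1(0)=-4, x_2(0)=-2 gives C_1=-2, C_2=-2.

x_1(t) = -6e^(-2t) + 2e^(-5t), x_2(t) = -4e^(-2t) + 2e^(-5t)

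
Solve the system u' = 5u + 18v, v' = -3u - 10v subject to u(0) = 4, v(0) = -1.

u(t) = 6e^(-t) - 2e^(-4t), v(t) = -2e^(-t) + e^(-4t)

Coefficient matrix A = [[5, 18], [-3, -10]].
Characteristic polynomial det(A - λI) = λ^2 + 5λ + 4 = 0.
Eigenvalues λ = -4, -1.
For λ=-4: (A-λI) row 1 is [9, 18], so an eigenvector is (-2, 1).
For λ=-1: (A-λI) row 1 is [6, 18], so an eigenvector is (3, -1).
General solution: c_1e^(-4t)(-2,1) + c_2e^(-t)(3,-1).
Applying u(0)=4, v(0)=-1 gives c_1=1, c_2=2.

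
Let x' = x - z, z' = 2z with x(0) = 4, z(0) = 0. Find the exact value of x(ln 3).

12

A = [[1,-1],[0,2]]; eigenvalues λ = 1, 2.
Eigenvectors: (1,0) for λ=1, (1,-1) for λ=2.
From the initial condition, c_1 = 4, c_2 = 0.
x(ln 3) = (4)(3^1)(1) + (0)(3^2)(1) = 12.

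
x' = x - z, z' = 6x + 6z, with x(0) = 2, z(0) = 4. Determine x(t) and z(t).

Coefficient matrix A = [[1, -1], [6, 6]].
Characteristic polynomial det(A - λI) = λ^2 - 7λ + 12 = 0.
Eigenvalues λ = 3, 4.
For λ=3: (A-λI) row 1 is [-2, -1], so an eigenvector is (1, -2).
For λ=4: (A-λI) row 1 is [-3, -1], so an eigenvector is (-1, 3).
General solution: c_1e^(3t)(1,-2) + c_2e^(4t)(-1,3).
Applying x(0)=2, z(0)=4 gives c_1=10, c_2=8.

x(t) = -8e^(4t) + 10e^(3t), z(t) = 24e^(4t) - 20e^(3t)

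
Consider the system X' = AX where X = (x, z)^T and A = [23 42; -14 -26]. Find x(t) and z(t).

x(t) = -2c_1e^(2t) + 3c_2e^(-5t), z(t) = c_1e^(2t) - 2c_2e^(-5t)

Coefficient matrix A = [[23, 42], [-14, -26]].
Characteristic polynomial det(A - λI) = λ^2 + 3λ - 10 = 0.
Eigenvalues λ = 2, -5.
For λ=2: (A-λI) row 1 is [21, 42], so an eigenvector is (-2, 1).
For λ=-5: (A-λI) row 1 is [28, 42], so an eigenvector is (3, -2).
General solution: c_1e^(2t)(-2,1) + c_2e^(-5t)(3,-2).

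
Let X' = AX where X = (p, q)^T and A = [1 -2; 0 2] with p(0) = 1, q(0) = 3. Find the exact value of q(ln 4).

48

A = [[1,-2],[0,2]]; eigenvalues λ = 2, 1.
Eigenvectors: (-2,1) for λ=2, (-1,0) for λ=1.
From the initial condition, c_1 = 3, c_2 = -7.
q(ln 4) = (3)(4^2)(1) + (-7)(4^1)(0) = 48.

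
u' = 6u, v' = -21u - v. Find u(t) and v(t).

Coefficient matrix A = [[6, 0], [-21, -1]].
Characteristic polynomial det(A - λI) = λ^2 - 5λ - 6 = 0.
Eigenvalues λ = 6, -1.
For λ=6: (A-λI) row 2 is [-21, -7], so an eigenvector is (-1, 3).
For λ=-1: (A-λI) row 1 is [7, 0], so an eigenvector is (0, 1).
General solution: C_1e^(6t)(-1,3) + C_2e^(-t)(0,1).

u(t) = -C_1e^(6t), v(t) = 3C_1e^(6t) + C_2e^(-t)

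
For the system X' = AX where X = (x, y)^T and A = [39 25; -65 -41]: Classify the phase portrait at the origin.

stable spiral

A = [[39,25],[-65,-41]]; det(A-λI) = λ^2 + 2λ + 26.
λ = -1 ± 5i: negative real part.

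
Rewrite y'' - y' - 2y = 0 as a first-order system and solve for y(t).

y(t) = C_1e^(-t) + C_2e^(2t)

Let x_1 = y, x_2 = y'. Then x_1' = x_2 and x_2' = 2x_1 + x_2.
A = [[0,1],[2,1]]; det(A-λI) = λ^2 - λ - 2.
Eigenvalues λ = -1, 2 with eigenvectors (1,-1), (1,2).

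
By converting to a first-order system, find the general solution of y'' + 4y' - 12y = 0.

Let x_1 = y, x_2 = y'. Then x_1' = x_2 and x_2' = 12x_1 - 4x_2.
A = [[0,1],[12,-4]]; det(A-λI) = λ^2 + 4λ - 12.
Eigenvalues λ = 2, -6 with eigenvectors (1,2), (1,-6).

y(t) = C_1e^(2t) + C_2e^(-6t)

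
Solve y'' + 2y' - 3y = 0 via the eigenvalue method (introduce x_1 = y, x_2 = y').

y(t) = C_1e^(-3t) + C_2e^(t)

Let x_1 = y, x_2 = y'. Then x_1' = x_2 and x_2' = 3x_1 - 2x_2.
A = [[0,1],[3,-2]]; det(A-λI) = λ^2 + 2λ - 3.
Eigenvalues λ = -3, 1 with eigenvectors (1,-3), (1,1).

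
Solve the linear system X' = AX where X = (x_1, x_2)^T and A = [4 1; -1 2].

x_1(t) = C_1e^(3t) + C_2te^(3t) + 3C_2e^(3t), x_2(t) = -C_1e^(3t) - C_2te^(3t) - 2C_2e^(3t)

Coefficient matrix A = [[4, 1], [-1, 2]].
Characteristic polynomial det(A - λI) = λ^2 - 6λ + 9 = 0.
Single eigenvalue λ = 3 with algebraic multiplicity 2.
Eigenvector v = (1,-1); generalized eigenvector w with (A-λI)w=v is (3,-2).
General solution: e^(3t)[C_1·v + C_2·(t·v + w)].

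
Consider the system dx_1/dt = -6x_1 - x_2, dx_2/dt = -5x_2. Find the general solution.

Coefficient matrix A = [[-6, -1], [0, -5]].
Characteristic polynomial det(A - λI) = λ^2 + 11λ + 30 = 0.
Eigenvalues λ = -5, -6.
For λ=-5: (A-λI) row 1 is [-1, -1], so an eigenvector is (-1, 1).
For λ=-6: (A-λI) row 1 is [0, -1], so an eigenvector is (1, 0).
General solution: K_1e^(-5t)(-1,1) + K_2e^(-6t)(1,0).

x_1(t) = -K_1e^(-5t) + K_2e^(-6t), x_2(t) = K_1e^(-5t)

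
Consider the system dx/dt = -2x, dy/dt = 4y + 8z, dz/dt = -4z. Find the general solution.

x(t) = C_1e^(-2t), y(t) = C_2e^(4t) - C_3e^(-4t), z(t) = C_3e^(-4t)

Coefficient matrix A = [[-2, 0, 0], [0, 4, 8], [0, 0, -4]].
det(A - λI) = 0 gives eigenvalues λ = -2, 4, -4.
For λ=-2: eigenvector (1,0,0).
For λ=4: eigenvector (0,1,0).
For λ=-4: eigenvector (0,-1,1).
General solution: C_1e^(-2t)(1,0,0) + C_2e^(4t)(0,1,0) + C_3e^(-4t)(0,-1,1).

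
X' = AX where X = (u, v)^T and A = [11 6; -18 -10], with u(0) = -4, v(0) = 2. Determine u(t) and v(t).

Coefficient matrix A = [[11, 6], [-18, -10]].
Characteristic polynomial det(A - λI) = λ^2 - λ - 2 = 0.
Eigenvalues λ = -1, 2.
For λ=-1: (A-λI) row 1 is [12, 6], so an eigenvector is (1, -2).
For λ=2: (A-λI) row 1 is [9, 6], so an eigenvector is (-2, 3).
General solution: K_1e^(-t)(1,-2) + K_2e^(2t)(-2,3).
Applying u(0)=-4, v(0)=2 gives K_1=8, K_2=6.

u(t) = -12e^(2t) + 8e^(-t), v(t) = 18e^(2t) - 16e^(-t)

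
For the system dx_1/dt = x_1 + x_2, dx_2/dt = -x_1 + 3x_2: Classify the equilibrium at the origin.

unstable improper node

A = [[1,1],[-1,3]]; det(A-λI) = λ^2 - 4λ + 4.
repeated λ = 2 with a single eigenvector.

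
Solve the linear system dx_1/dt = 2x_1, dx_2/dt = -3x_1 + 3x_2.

Coefficient matrix A = [[2, 0], [-3, 3]].
Characteristic polynomial det(A - λI) = λ^2 - 5λ + 6 = 0.
Eigenvalues λ = 3, 2.
For λ=3: (A-λI) row 1 is [-1, 0], so an eigenvector is (0, -1).
For λ=2: (A-λI) row 2 is [-3, 1], so an eigenvector is (-1, -3).
General solution: c_1e^(3t)(0,-1) + c_2e^(2t)(-1,-3).

x_1(t) = -c_2e^(2t), x_2(t) = -c_1e^(3t) - 3c_2e^(2t)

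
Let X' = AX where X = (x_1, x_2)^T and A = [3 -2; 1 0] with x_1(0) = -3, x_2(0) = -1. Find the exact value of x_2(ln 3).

-15

A = [[3,-2],[1,0]]; eigenvalues λ = 1, 2.
Eigenvectors: (-1,-1) for λ=1, (2,1) for λ=2.
From the initial condition, c_1 = -1, c_2 = -2.
x_2(ln 3) = (-1)(3^1)(-1) + (-2)(3^2)(1) = -15.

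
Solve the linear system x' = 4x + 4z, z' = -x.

x(t) = -2C_1e^(2t) - 2C_2te^(2t) + 3C_2e^(2t), z(t) = C_1e^(2t) + C_2te^(2t) - 2C_2e^(2t)

Coefficient matrix A = [[4, 4], [-1, 0]].
Characteristic polynomial det(A - λI) = λ^2 - 4λ + 4 = 0.
Single eigenvalue λ = 2 with algebraic multiplicity 2.
Eigenvector v = (-2,1); generalized eigenvector w with (A-λI)w=v is (3,-2).
General solution: e^(2t)[C_1·v + C_2·(t·v + w)].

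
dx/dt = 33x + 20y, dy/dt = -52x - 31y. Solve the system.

x(t) = 2K_1e^(t)sin(4t) - K_1e^(t)cos(4t) - K_2e^(t)sin(4t) - 2K_2e^(t)cos(4t), y(t) = -3K_1e^(t)sin(4t) + 2K_1e^(t)cos(4t) + 2K_2e^(t)sin(4t) + 3K_2e^(t)cos(4t)

Coefficient matrix A = [[33, 20], [-52, -31]].
Characteristic polynomial det(A - λI) = λ^2 - 2λ + 17 = 0.
Eigenvalues λ = 1 ± 4i (complex conjugate pair).
For λ=1+4i: an eigenvector is (-1,2) - i(2,-3) = (-1 - 2i, 2 + 3i).
A real fundamental pair from Re and Im of e^((1+4i)t)v: X_1 = e^(t)(cos(4t)·(-1,2) + sin(4t)·(2,-3)), X_2 = e^(t)(sin(4t)·(-1,2) - cos(4t)·(2,-3)).
General solution: K_1X_1 + K_2X_2.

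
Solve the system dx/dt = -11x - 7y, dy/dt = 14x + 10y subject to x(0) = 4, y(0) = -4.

x(t) = 4e^(-4t), y(t) = -4e^(-4t)

Coefficient matrix A = [[-11, -7], [14, 10]].
Characteristic polynomial det(A - λI) = λ^2 + λ - 12 = 0.
Eigenvalues λ = 3, -4.
For λ=3: (A-λI) row 1 is [-14, -7], so an eigenvector is (-1, 2).
For λ=-4: (A-λI) row 1 is [-7, -7], so an eigenvector is (-1, 1).
General solution: K_1e^(3t)(-1,2) + K_2e^(-4t)(-1,1).
Applying x(0)=4, y(0)=-4 gives K_1=0, K_2=-4.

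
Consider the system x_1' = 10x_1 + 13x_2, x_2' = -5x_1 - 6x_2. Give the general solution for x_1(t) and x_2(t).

Coefficient matrix A = [[10, 13], [-5, -6]].
Characteristic polynomial det(A - λI) = λ^2 - 4λ + 5 = 0.
Eigenvalues λ = 2 ± i (complex conjugate pair).
For λ=2+i: an eigenvector is (3,-2) - i(-2,1) = (3 + 2i, -2 - i).
A real fundamental pair from Re and Im of e^((2+i)t)v: X_1 = e^(2t)(cos(t)·(3,-2) + sin(t)·(-2,1)), X_2 = e^(2t)(sin(t)·(3,-2) - cos(t)·(-2,1)).
General solution: K_1X_1 + K_2X_2.

x_1(t) = -2K_1e^(2t)sin(t) + 3K_1e^(2t)cos(t) + 3K_2e^(2t)sin(t) + 2K_2e^(2t)cos(t), x_2(t) = K_1e^(2t)sin(t) - 2K_1e^(2t)cos(t) - 2K_2e^(2t)sin(t) - K_2e^(2t)cos(t)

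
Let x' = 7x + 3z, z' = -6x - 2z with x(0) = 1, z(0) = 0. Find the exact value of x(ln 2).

30

A = [[7,3],[-6,-2]]; eigenvalues λ = 4, 1.
Eigenvectors: (-1,1) for λ=4, (1,-2) for λ=1.
From the initial condition, c_1 = -2, c_2 = -1.
x(ln 2) = (-2)(2^4)(-1) + (-1)(2^1)(1) = 30.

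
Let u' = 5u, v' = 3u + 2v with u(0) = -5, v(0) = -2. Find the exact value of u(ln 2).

A = [[5,0],[3,2]]; eigenvalues λ = 5, 2.
Eigenvectors: (-1,-1) for λ=5, (0,1) for λ=2.
From the initial condition, c_1 = 5, c_2 = 3.
u(ln 2) = (5)(2^5)(-1) + (3)(2^2)(0) = -160.

-160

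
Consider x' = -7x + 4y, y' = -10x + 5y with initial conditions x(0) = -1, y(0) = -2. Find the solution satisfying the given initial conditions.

Coefficient matrix A = [[-7, 4], [-10, 5]].
Characteristic polynomial det(A - λI) = λ^2 + 2λ + 5 = 0.
Eigenvalues λ = -1 ± 2i (complex conjugate pair).
For λ=-1+2i: an eigenvector is (-1,-2) - i(-1,-1) = (-1 + i, -2 + i).
A real fundamental pair from Re and Im of e^((-1+2i)t)v: X_1 = e^(-t)(cos(2t)·(-1,-2) + sin(2t)·(-1,-1)), X_2 = e^(-t)(sin(2t)·(-1,-2) - cos(2t)·(-1,-1)).
General solution: K_1X_1 + K_2X_2.
Applying x(0)=-1, y(0)=-2 gives K_1=1, K_2=0.

x(t) = -e^(-t)sin(2t) - e^(-t)cos(2t), y(t) = -e^(-t)sin(2t) - 2e^(-t)cos(2t)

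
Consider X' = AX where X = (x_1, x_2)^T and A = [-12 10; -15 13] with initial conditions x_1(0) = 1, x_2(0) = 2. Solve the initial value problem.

Coefficient matrix A = [[-12, 10], [-15, 13]].
Characteristic polynomial det(A - λI) = λ^2 - λ - 6 = 0.
Eigenvalues λ = -2, 3.
For λ=-2: (A-λI) row 1 is [-10, 10], so an eigenvector is (-1, -1).
For λ=3: (A-λI) row 1 is [-15, 10], so an eigenvector is (-2, -3).
General solution: C_1e^(-2t)(-1,-1) + C_2e^(3t)(-2,-3).
Applying x_1(0)=1, x_2(0)=2 gives C_1=1, C_2=-1.

x_1(t) = 2e^(3t) - e^(-2t), x_2(t) = 3e^(3t) - e^(-2t)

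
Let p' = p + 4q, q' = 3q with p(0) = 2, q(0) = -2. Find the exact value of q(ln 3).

A = [[1,4],[0,3]]; eigenvalues λ = 3, 1.
Eigenvectors: (2,1) for λ=3, (1,0) for λ=1.
From the initial condition, c_1 = -2, c_2 = 6.
q(ln 3) = (-2)(3^3)(1) + (6)(3^1)(0) = -54.

-54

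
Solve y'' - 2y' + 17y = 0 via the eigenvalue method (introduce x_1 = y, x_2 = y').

Let x_1 = y, x_2 = y'. Then x_1' = x_2 and x_2' = -17x_1 + 2x_2.
A = [[0,1],[-17,2]]; det(A-λI) = λ^2 - 2λ + 17.
Eigenvalues λ = 1 ± 4i.

y(t) = K_1e^(t)cos(4t) + K_2e^(t)sin(4t)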